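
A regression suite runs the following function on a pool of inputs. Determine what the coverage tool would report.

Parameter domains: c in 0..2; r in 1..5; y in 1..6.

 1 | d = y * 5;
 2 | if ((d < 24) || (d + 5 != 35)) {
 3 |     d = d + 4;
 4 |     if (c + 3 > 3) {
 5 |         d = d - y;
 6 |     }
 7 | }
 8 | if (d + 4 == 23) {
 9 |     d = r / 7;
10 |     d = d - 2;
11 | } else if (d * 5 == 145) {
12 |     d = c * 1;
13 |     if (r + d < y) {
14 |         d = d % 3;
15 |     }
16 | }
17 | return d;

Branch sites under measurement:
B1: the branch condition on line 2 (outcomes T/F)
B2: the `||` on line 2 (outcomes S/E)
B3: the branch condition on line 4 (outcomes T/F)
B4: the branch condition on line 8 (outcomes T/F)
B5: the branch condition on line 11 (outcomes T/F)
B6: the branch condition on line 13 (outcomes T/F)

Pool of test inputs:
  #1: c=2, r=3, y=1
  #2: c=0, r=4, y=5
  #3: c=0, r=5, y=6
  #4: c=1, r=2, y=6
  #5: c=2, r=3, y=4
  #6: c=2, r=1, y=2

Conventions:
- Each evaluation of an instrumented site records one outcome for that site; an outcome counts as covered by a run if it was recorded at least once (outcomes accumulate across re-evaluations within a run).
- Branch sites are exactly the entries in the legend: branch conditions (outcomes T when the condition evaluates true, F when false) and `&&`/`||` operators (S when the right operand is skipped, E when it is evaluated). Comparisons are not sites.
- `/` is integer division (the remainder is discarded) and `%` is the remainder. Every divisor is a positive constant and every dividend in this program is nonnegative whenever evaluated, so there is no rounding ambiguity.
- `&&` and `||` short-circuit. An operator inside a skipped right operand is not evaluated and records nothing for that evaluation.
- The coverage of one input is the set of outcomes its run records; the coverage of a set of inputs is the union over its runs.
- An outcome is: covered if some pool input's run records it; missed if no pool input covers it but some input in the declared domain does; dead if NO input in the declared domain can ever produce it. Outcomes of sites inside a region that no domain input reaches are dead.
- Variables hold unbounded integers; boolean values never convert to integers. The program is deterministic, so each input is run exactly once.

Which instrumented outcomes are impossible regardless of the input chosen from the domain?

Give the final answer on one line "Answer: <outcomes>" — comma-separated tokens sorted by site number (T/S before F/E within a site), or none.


sweeping the full domain (90 inputs) for each outcome:
  reachable outcomes have witnesses, e.g. B1=T (e.g. c=0, r=1, y=1), B1=F (e.g. c=0, r=1, y=6), B2=S (e.g. c=0, r=1, y=1), B2=E (e.g. c=0, r=1, y=5)
Answer: none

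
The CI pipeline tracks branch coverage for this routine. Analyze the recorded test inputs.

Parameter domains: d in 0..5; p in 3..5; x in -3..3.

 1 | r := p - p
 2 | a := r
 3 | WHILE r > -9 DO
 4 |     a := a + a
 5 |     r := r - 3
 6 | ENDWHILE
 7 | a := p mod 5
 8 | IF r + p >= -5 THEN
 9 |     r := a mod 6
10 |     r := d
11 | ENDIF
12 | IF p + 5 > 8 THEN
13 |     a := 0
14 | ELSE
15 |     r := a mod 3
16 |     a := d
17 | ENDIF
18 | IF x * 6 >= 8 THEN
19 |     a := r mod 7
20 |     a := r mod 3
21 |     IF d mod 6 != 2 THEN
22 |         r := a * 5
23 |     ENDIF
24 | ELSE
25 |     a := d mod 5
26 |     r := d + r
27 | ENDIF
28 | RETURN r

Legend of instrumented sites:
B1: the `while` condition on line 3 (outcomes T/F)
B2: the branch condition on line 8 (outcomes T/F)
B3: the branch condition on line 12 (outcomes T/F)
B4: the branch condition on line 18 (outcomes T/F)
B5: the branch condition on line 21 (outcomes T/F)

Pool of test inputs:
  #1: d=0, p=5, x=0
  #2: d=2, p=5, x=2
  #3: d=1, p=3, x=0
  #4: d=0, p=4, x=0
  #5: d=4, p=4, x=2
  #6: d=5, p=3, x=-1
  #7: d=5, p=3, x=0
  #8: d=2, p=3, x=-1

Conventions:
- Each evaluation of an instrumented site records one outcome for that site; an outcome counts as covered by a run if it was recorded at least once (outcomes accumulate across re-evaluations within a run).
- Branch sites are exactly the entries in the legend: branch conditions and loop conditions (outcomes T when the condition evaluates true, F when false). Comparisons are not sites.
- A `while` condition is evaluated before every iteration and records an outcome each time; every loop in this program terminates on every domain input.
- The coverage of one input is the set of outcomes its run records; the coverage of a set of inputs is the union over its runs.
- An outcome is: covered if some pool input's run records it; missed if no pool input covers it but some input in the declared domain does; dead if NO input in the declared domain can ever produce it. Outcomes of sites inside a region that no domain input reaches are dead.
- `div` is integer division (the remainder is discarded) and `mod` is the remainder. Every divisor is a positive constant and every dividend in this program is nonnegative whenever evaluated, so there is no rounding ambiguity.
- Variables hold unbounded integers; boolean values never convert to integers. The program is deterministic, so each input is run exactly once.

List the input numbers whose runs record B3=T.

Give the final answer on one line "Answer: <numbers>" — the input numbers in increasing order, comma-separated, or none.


input #1 (d=0, p=5, x=0): covers B3=T
input #2 (d=2, p=5, x=2): covers B3=T
input #3 (d=1, p=3, x=0): misses B3=T
input #4 (d=0, p=4, x=0): covers B3=T
input #5 (d=4, p=4, x=2): covers B3=T
input #6 (d=5, p=3, x=-1): misses B3=T
input #7 (d=5, p=3, x=0): misses B3=T
input #8 (d=2, p=3, x=-1): misses B3=T
Answer: 1, 2, 4, 5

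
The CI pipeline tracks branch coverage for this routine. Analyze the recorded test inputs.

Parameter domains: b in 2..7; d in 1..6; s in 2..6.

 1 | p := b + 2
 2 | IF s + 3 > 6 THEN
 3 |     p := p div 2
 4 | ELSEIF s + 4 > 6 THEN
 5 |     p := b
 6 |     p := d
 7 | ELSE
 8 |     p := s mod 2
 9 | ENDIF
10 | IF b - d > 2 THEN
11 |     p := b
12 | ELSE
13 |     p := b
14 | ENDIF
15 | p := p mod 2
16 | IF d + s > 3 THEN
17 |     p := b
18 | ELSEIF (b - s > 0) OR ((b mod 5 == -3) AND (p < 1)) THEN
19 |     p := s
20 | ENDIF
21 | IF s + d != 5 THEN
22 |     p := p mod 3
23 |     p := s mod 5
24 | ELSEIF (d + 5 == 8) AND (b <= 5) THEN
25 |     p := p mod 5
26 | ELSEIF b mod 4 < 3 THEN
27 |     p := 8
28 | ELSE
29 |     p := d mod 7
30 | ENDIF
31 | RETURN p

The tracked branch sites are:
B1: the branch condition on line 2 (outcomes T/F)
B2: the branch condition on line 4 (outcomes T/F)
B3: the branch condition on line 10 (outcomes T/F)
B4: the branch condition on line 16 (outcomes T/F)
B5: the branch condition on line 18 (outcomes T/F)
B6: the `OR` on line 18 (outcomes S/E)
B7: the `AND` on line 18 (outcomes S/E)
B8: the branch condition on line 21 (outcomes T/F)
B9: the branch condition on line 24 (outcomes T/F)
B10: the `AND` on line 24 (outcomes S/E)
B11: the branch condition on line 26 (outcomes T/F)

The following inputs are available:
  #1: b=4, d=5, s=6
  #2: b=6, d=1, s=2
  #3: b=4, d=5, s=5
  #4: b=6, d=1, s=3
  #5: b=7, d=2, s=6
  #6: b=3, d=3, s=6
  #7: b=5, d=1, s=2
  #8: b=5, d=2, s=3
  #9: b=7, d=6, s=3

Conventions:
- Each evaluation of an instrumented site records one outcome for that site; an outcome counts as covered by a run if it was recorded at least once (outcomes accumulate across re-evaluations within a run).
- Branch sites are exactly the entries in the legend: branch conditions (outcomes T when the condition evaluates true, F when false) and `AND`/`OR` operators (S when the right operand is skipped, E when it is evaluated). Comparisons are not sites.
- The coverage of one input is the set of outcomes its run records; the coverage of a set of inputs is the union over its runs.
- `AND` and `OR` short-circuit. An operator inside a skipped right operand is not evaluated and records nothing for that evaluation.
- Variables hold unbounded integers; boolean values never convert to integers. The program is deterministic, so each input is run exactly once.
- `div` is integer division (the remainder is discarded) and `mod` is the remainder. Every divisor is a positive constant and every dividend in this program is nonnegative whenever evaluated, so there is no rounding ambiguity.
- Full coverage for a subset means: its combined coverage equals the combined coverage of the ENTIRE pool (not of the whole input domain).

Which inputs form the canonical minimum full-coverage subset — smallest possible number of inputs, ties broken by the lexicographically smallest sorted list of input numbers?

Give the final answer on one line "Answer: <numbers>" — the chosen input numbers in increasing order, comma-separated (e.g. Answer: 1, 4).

#1 (b=4, d=5, s=6) -> B1->T, B3->F, B4->T, B8->T; covered: B1=T, B3=F, B4=T, B8=T
#2 (b=6, d=1, s=2) -> B1->F, B2->F, B3->T, B4->F, B6->S, B5->T, B8->T; covered: B1=F, B2=F, B3=T, B4=F, B5=T, B6=S, B8=T
#3 (b=4, d=5, s=5) -> B1->T, B3->F, B4->T, B8->T; covered: B1=T, B3=F, B4=T, B8=T
#4 (b=6, d=1, s=3) -> B1->F, B2->T, B3->T, B4->T, B8->T; covered: B1=F, B2=T, B3=T, B4=T, B8=T
#5 (b=7, d=2, s=6) -> B1->T, B3->T, B4->T, B8->T; covered: B1=T, B3=T, B4=T, B8=T
#6 (b=3, d=3, s=6) -> B1->T, B3->F, B4->T, B8->T; covered: B1=T, B3=F, B4=T, B8=T
#7 (b=5, d=1, s=2) -> B1->F, B2->F, B3->T, B4->F, B6->S, B5->T, B8->T; covered: B1=F, B2=F, B3=T, B4=F, B5=T, B6=S, B8=T
#8 (b=5, d=2, s=3) -> B1->F, B2->T, B3->T, B4->T, B8->F, B10->S, B9->F, B11->T; covered: B1=F, B2=T, B3=T, B4=T, B8=F, B9=F, B10=S, B11=T
#9 (b=7, d=6, s=3) -> B1->F, B2->T, B3->F, B4->T, B8->T; covered: B1=F, B2=T, B3=F, B4=T, B8=T
union over all inputs: B1=T, B1=F, B2=T, B2=F, B3=T, B3=F, B4=T, B4=F, B5=T, B6=S, B8=T, B8=F, B9=F, B10=S, B11=T (15 outcomes)
checked all size-1 subsets: none covers 15 outcomes (max 8/15)
checked all size-2 subsets: none covers 15 outcomes (max 13/15)
inputs {1, 2, 8} (size 3) cover everything; no size-3 subset with a lexicographically smaller index list covers all 15

Answer: 1, 2, 8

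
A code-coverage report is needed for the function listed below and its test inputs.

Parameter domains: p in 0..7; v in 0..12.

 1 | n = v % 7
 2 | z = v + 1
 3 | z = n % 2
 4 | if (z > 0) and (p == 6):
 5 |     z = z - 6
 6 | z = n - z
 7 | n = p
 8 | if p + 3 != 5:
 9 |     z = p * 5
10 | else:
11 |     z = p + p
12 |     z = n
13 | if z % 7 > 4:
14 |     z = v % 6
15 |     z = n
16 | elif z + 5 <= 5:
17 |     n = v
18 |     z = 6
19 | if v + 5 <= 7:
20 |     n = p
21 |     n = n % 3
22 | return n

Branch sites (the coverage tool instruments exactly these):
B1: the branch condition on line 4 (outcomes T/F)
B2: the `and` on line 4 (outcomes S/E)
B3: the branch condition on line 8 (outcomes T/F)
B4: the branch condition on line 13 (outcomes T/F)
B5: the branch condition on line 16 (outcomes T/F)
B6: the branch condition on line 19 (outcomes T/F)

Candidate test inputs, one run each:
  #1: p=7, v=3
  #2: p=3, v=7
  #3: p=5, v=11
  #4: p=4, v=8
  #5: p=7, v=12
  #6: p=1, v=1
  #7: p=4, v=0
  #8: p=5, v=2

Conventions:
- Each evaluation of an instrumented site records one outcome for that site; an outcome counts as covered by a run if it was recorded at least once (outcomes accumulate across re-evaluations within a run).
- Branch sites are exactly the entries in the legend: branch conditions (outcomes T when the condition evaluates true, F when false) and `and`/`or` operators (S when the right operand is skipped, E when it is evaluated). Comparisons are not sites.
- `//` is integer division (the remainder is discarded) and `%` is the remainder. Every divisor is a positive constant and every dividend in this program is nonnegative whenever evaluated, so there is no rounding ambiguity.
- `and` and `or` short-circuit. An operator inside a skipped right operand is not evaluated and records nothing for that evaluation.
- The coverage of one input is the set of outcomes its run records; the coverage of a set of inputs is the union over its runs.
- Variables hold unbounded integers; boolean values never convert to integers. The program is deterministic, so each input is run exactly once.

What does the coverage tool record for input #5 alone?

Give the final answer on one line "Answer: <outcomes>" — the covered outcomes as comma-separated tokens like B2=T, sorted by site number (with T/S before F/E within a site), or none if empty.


Running input #5 (p=7, v=12), event by event:
  B2->E, B1->F, B3->T, B4->F, B5->F, B6->F
as a set, this run covers: B1=F, B2=E, B3=T, B4=F, B5=F, B6=F
Answer: B1=F, B2=E, B3=T, B4=F, B5=F, B6=F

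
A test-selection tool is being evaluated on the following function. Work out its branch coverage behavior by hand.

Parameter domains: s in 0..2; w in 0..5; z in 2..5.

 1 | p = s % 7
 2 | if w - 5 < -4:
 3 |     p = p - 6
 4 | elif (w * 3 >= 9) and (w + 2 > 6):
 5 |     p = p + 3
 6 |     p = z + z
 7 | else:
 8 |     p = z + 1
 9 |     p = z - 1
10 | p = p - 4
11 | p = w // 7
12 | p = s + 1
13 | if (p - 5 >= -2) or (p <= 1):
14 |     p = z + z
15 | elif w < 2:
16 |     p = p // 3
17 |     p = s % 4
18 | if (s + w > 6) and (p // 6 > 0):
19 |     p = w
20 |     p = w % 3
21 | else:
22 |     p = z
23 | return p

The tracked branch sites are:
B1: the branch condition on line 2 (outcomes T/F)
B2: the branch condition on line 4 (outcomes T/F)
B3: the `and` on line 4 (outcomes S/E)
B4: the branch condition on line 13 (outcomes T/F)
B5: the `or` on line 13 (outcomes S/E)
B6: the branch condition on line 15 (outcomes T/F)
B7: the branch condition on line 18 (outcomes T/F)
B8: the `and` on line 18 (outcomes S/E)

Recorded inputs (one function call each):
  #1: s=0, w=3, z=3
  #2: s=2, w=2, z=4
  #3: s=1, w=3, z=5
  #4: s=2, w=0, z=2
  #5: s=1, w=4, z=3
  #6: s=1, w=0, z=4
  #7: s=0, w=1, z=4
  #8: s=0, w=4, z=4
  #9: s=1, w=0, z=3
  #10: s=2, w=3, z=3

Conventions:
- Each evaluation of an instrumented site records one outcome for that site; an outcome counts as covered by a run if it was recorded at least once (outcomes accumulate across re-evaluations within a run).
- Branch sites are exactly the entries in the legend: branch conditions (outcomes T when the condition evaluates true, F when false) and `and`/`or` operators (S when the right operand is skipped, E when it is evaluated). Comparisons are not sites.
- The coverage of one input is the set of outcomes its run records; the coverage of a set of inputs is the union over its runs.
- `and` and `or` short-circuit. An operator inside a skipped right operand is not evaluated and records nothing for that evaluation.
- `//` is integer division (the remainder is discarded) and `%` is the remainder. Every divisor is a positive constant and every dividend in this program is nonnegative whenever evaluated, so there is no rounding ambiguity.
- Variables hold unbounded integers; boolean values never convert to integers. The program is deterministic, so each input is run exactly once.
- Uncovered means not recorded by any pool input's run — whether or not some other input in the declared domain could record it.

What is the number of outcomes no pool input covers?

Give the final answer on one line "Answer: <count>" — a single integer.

run #1 (s=0, w=3, z=3) records B1=F, B2=F, B3=E, B4=T, B5=E, B7=F, B8=S
run #2 (s=2, w=2, z=4) records B1=F, B2=F, B3=S, B4=T, B5=S, B7=F, B8=S
run #3 (s=1, w=3, z=5) records B1=F, B2=F, B3=E, B4=F, B5=E, B6=F, B7=F, B8=S
run #4 (s=2, w=0, z=2) records B1=T, B4=T, B5=S, B7=F, B8=S
run #5 (s=1, w=4, z=3) records B1=F, B2=F, B3=E, B4=F, B5=E, B6=F, B7=F, B8=S
run #6 (s=1, w=0, z=4) records B1=T, B4=F, B5=E, B6=T, B7=F, B8=S
run #7 (s=0, w=1, z=4) records B1=F, B2=F, B3=S, B4=T, B5=E, B7=F, B8=S
run #8 (s=0, w=4, z=4) records B1=F, B2=F, B3=E, B4=T, B5=E, B7=F, B8=S
run #9 (s=1, w=0, z=3) records B1=T, B4=F, B5=E, B6=T, B7=F, B8=S
run #10 (s=2, w=3, z=3) records B1=F, B2=F, B3=E, B4=T, B5=S, B7=F, B8=S
union over the pool: B1=T, B1=F, B2=F, B3=S, B3=E, B4=T, B4=F, B5=S, B5=E, B6=T, B6=F, B7=F, B8=S
uncovered (3 of 16): B2=T, B7=T, B8=E

Answer: 3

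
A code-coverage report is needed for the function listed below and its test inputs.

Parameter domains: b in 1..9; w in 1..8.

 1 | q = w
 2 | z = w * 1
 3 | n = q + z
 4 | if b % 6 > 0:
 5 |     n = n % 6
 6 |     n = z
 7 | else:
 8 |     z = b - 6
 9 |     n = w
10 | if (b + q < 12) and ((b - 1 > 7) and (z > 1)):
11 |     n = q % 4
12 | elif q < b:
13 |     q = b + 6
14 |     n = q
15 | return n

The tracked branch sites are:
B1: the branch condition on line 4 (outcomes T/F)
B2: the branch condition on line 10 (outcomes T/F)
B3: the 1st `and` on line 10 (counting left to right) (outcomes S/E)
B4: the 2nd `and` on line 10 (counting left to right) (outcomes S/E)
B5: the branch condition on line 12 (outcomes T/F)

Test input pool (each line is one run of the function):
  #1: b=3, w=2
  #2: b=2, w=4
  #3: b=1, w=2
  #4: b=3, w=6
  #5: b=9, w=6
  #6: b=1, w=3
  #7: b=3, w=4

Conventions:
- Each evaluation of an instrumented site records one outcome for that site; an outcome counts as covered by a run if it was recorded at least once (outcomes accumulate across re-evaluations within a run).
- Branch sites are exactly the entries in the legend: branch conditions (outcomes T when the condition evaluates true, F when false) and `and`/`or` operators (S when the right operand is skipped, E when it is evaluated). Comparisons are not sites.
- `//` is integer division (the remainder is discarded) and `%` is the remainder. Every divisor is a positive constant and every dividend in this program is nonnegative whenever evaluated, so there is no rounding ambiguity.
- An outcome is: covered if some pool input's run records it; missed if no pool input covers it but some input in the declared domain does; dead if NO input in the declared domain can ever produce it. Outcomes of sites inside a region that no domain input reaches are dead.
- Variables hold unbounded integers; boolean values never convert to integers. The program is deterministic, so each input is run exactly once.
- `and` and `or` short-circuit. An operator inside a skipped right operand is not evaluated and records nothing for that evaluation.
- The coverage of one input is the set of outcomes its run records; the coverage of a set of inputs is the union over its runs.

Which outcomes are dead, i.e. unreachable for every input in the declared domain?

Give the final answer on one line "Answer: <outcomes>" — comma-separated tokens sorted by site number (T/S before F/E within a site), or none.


exhaustive pass over the 72-input domain:
  reachable outcomes have witnesses, e.g. B1=T (e.g. b=1, w=1), B1=F (e.g. b=6, w=1), B2=T (e.g. b=9, w=2), B2=F (e.g. b=1, w=1)
Answer: none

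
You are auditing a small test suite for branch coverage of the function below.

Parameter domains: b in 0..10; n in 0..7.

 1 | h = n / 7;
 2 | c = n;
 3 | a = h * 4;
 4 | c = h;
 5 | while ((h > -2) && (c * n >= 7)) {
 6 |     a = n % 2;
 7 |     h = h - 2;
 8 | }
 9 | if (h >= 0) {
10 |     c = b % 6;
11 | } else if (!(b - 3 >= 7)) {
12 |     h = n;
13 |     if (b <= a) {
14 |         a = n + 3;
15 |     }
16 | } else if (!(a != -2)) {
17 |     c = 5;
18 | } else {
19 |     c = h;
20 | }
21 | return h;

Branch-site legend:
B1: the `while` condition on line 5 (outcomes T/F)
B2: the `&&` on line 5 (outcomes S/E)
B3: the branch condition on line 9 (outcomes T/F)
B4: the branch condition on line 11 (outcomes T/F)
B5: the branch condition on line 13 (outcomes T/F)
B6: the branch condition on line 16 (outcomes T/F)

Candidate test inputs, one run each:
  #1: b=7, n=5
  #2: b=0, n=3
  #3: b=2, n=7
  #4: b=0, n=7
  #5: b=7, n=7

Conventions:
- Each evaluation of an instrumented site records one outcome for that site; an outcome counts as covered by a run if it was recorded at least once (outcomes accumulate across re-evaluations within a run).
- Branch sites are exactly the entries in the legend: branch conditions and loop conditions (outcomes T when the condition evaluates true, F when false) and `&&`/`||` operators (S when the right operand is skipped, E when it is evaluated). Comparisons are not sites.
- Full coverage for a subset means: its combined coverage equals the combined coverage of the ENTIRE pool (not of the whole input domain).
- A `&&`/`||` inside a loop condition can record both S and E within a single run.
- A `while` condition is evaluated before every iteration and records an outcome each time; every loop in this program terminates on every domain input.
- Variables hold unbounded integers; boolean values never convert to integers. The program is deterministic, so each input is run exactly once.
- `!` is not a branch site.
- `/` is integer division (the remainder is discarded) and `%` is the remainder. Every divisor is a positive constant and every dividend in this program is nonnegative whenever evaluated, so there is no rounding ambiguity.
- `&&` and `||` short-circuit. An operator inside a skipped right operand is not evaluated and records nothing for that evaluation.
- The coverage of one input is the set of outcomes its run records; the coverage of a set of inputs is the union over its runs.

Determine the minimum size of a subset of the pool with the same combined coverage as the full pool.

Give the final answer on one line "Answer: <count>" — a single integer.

input #1, b=7, n=5: events B2->E, B1->F, B3->T; outcomes B1=F, B2=E, B3=T
input #2, b=0, n=3: events B2->E, B1->F, B3->T; outcomes B1=F, B2=E, B3=T
input #3, b=2, n=7: events B2->E, B1->T, B2->E, B1->T, B2->S, B1->F, B3->F, B4->T, B5->F; outcomes B1=T, B1=F, B2=S, B2=E, B3=F, B4=T, B5=F
input #4, b=0, n=7: events B2->E, B1->T, B2->E, B1->T, B2->S, B1->F, B3->F, B4->T, B5->T; outcomes B1=T, B1=F, B2=S, B2=E, B3=F, B4=T, B5=T
input #5, b=7, n=7: events B2->E, B1->T, B2->E, B1->T, B2->S, B1->F, B3->F, B4->T, B5->F; outcomes B1=T, B1=F, B2=S, B2=E, B3=F, B4=T, B5=F
union over all inputs: B1=T, B1=F, B2=S, B2=E, B3=T, B3=F, B4=T, B5=T, B5=F (9 outcomes)
every size-1 subset falls short of the 9 outcomes (best: 7/9)
every size-2 subset falls short of the 9 outcomes (best: 8/9)
size 3: inputs {1, 3, 4} cover all 9 outcomes, and no lexicographically smaller subset of this size does

Answer: 3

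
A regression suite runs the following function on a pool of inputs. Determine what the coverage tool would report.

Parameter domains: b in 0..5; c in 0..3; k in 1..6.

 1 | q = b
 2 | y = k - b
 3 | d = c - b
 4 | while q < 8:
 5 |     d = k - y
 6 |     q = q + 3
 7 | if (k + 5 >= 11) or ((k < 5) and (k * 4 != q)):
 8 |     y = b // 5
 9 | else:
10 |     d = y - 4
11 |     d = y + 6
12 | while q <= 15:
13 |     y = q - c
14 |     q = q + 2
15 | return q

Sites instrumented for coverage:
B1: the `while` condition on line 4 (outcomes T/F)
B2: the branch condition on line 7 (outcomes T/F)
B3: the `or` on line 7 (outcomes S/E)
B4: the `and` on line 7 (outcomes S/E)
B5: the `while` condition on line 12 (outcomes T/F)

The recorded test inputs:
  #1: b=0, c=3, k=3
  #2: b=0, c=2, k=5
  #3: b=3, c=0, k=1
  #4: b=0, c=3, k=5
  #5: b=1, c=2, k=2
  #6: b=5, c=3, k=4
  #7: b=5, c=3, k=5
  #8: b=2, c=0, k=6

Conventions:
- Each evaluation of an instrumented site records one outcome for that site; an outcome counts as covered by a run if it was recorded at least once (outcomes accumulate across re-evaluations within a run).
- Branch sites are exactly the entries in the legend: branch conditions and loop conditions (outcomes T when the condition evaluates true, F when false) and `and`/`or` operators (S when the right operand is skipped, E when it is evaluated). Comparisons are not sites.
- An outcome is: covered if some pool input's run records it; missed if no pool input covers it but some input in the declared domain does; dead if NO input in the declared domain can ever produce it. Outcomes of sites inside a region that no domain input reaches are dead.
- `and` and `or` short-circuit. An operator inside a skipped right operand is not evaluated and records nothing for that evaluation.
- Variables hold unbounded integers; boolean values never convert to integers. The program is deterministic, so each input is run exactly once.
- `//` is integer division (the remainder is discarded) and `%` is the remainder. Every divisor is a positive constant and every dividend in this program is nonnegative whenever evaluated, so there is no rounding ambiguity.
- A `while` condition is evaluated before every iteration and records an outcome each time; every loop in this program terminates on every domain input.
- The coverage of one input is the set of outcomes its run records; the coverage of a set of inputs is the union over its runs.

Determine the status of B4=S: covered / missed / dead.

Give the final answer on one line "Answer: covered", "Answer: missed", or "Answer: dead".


B4=S is recorded by pool input(s) 2, 4, 7 -> covered
Answer: covered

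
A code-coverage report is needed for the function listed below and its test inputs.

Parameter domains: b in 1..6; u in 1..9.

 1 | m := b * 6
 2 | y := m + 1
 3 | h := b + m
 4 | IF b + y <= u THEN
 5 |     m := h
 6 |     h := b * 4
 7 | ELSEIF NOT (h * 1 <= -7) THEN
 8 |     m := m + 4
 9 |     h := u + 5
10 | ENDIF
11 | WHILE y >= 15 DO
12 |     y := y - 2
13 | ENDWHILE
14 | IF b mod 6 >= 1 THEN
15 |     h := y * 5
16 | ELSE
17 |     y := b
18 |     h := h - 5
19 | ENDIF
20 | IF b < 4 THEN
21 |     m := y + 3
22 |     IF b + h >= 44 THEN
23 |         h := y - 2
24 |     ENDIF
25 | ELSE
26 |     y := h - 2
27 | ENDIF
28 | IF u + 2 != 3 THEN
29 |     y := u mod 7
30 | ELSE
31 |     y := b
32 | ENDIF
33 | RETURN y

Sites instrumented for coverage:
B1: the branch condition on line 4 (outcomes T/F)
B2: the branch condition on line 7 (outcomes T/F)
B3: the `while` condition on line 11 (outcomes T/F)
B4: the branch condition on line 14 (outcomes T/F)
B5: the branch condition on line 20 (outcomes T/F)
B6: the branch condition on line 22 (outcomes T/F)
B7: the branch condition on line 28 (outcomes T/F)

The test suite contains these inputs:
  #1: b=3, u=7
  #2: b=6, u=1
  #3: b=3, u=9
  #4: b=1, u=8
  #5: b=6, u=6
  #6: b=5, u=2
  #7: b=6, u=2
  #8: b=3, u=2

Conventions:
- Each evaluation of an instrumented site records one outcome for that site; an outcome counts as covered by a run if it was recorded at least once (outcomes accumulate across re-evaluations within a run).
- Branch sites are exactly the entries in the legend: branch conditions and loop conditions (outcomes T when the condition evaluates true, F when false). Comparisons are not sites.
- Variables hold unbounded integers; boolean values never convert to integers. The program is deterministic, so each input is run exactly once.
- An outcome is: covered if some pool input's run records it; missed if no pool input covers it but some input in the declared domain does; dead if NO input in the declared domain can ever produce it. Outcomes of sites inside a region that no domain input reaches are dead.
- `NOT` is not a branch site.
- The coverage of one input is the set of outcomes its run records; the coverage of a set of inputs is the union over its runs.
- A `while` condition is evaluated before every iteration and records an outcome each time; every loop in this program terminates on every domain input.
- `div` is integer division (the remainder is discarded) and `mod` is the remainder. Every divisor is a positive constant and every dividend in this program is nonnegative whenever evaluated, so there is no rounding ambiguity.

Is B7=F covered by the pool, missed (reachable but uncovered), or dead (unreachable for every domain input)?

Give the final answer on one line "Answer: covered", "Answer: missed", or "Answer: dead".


B7=F is recorded by pool input(s) 2 -> covered
Answer: covered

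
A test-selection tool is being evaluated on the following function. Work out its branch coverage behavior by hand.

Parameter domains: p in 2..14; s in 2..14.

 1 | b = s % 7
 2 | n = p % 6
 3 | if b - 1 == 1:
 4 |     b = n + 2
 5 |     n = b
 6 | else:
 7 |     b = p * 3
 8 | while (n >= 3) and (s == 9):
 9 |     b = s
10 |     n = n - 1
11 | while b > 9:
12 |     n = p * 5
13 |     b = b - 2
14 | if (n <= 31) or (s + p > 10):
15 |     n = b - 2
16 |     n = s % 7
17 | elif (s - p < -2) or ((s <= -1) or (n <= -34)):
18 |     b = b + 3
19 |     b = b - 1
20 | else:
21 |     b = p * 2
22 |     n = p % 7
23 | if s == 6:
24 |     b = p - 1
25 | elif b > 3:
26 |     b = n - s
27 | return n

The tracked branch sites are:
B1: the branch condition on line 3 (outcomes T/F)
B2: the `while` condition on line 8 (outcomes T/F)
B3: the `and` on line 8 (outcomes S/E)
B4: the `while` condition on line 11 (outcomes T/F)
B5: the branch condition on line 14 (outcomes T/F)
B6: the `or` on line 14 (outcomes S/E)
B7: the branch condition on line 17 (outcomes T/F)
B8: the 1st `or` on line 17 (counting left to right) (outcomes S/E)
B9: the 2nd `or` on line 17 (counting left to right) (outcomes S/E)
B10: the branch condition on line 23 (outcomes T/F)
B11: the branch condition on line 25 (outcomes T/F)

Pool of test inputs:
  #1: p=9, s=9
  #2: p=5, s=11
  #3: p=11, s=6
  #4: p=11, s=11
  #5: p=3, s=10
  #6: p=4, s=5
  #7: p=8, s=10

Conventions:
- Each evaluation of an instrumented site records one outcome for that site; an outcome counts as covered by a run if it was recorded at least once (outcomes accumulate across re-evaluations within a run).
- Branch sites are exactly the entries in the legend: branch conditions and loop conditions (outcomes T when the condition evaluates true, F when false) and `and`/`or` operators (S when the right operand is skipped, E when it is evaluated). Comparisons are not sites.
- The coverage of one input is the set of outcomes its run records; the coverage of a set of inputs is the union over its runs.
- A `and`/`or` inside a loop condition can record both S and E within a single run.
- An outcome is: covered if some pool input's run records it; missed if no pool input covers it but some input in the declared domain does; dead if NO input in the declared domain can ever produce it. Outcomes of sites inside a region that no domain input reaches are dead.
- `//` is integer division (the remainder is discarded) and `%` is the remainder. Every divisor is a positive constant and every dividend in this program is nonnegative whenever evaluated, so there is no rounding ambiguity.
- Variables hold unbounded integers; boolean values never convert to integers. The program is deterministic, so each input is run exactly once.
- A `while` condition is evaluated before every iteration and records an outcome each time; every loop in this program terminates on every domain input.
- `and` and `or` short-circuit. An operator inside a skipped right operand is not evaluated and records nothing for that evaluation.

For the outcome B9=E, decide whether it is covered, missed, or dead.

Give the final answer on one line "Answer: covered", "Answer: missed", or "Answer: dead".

no pool input records B9=E
checking all 169 inputs in the declared domain: B9=E is never recorded -> dead

Answer: dead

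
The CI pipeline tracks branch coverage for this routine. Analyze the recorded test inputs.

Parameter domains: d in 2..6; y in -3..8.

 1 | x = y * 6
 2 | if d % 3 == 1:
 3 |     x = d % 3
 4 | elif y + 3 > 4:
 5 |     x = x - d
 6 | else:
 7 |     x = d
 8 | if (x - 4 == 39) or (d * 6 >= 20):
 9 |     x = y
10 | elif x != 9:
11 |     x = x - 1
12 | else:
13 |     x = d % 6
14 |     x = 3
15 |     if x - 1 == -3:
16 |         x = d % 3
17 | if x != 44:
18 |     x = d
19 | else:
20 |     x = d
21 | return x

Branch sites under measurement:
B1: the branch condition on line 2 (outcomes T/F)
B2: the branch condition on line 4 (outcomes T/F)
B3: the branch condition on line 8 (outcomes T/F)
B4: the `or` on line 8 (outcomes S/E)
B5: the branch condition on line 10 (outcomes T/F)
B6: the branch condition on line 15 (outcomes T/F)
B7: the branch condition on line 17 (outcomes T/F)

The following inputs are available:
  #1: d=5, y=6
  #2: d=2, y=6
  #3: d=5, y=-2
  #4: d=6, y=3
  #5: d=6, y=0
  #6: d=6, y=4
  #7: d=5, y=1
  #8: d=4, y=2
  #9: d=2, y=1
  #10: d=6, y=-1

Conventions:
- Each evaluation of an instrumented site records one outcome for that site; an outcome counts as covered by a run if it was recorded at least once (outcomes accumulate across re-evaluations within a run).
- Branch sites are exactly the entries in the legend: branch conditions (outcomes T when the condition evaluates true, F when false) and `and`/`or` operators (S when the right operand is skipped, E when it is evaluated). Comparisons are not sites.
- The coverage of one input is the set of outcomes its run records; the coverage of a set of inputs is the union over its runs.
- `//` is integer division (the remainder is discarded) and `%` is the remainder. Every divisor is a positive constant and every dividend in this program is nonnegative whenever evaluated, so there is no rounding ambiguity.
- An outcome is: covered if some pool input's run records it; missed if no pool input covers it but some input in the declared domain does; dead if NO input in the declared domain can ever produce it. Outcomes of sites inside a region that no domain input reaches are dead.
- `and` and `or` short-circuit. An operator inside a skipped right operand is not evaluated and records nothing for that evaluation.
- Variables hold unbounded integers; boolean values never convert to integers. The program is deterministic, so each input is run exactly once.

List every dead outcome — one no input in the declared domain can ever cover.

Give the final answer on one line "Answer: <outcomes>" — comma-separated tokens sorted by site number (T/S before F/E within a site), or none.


sweeping the full domain (60 inputs) for each outcome:
  B6=T: no domain input ever produces it -> dead
  reachable outcomes have witnesses, e.g. B1=T (e.g. d=4, y=-3), B1=F (e.g. d=2, y=-3), B2=T (e.g. d=2, y=2), B2=F (e.g. d=2, y=-3)
Answer: B6=T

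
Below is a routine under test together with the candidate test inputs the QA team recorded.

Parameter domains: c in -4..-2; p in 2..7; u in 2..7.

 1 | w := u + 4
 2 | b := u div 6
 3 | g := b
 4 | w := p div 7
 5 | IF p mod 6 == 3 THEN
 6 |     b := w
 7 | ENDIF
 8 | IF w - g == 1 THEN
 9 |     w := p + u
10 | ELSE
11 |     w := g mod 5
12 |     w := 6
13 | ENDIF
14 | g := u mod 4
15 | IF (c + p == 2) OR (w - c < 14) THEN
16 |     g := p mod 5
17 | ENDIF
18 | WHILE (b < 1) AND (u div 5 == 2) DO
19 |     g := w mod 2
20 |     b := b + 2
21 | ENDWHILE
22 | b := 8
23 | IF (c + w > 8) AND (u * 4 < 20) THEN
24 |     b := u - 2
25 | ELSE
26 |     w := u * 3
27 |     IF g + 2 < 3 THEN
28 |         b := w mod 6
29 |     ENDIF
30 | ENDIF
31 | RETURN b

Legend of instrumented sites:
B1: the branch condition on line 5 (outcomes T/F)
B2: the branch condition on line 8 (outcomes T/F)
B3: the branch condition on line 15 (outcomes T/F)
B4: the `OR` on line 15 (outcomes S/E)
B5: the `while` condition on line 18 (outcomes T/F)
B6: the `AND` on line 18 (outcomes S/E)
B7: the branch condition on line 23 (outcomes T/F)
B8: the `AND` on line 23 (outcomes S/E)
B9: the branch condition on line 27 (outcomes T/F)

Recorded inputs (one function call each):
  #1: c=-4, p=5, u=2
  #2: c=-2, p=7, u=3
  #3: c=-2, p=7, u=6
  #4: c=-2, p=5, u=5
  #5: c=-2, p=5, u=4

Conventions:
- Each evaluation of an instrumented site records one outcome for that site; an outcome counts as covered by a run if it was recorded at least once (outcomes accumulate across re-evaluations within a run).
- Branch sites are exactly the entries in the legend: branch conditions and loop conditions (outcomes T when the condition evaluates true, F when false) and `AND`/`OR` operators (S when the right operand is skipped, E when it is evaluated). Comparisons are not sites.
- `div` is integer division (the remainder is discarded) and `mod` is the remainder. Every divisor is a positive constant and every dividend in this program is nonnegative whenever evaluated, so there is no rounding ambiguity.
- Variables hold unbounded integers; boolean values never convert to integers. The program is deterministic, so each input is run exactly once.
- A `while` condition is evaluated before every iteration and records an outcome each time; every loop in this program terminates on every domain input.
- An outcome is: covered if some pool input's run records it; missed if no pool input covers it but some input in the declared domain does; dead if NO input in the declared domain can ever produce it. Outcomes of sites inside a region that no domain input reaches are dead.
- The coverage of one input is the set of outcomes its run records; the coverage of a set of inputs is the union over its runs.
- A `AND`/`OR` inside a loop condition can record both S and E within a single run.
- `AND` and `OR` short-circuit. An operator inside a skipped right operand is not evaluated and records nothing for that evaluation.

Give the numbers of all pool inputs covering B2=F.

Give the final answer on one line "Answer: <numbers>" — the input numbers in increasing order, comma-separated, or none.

input #1 (c=-4, p=5, u=2): records B2=F
input #2 (c=-2, p=7, u=3): does not record B2=F
input #3 (c=-2, p=7, u=6): records B2=F
input #4 (c=-2, p=5, u=5): records B2=F
input #5 (c=-2, p=5, u=4): records B2=F

Answer: 1, 3, 4, 5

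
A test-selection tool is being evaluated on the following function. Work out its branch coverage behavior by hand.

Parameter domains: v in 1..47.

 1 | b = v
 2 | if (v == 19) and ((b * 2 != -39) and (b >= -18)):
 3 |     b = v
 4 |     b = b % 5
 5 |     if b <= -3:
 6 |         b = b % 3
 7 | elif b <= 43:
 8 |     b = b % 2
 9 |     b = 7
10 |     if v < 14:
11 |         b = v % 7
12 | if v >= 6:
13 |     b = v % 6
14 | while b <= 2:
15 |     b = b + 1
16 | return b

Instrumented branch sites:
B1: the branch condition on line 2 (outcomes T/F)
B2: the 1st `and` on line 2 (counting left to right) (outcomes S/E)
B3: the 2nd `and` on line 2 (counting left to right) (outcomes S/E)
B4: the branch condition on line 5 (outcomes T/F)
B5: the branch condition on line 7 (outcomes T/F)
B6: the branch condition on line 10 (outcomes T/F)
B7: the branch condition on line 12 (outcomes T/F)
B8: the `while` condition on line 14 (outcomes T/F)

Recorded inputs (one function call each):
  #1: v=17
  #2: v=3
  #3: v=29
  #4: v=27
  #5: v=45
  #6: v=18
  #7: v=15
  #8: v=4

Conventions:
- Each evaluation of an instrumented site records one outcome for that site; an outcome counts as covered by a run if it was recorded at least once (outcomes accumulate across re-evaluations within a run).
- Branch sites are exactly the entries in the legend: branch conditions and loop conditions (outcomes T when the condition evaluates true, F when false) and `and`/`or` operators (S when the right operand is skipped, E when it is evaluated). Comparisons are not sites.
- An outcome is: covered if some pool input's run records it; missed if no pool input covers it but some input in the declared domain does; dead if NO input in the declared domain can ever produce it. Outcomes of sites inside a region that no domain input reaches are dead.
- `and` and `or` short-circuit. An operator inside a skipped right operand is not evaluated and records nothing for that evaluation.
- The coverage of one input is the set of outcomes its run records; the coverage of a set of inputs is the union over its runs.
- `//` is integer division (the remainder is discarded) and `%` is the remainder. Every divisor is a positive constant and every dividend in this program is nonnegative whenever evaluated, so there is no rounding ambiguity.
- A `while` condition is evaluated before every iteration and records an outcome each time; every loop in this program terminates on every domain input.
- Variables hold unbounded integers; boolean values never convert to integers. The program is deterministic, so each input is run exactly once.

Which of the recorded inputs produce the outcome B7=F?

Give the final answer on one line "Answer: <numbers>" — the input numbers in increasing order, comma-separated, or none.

input #1 (v=17): does not produce B7=F
input #2 (v=3): produces B7=F
input #3 (v=29): does not produce B7=F
input #4 (v=27): does not produce B7=F
input #5 (v=45): does not produce B7=F
input #6 (v=18): does not produce B7=F
input #7 (v=15): does not produce B7=F
input #8 (v=4): produces B7=F

Answer: 2, 8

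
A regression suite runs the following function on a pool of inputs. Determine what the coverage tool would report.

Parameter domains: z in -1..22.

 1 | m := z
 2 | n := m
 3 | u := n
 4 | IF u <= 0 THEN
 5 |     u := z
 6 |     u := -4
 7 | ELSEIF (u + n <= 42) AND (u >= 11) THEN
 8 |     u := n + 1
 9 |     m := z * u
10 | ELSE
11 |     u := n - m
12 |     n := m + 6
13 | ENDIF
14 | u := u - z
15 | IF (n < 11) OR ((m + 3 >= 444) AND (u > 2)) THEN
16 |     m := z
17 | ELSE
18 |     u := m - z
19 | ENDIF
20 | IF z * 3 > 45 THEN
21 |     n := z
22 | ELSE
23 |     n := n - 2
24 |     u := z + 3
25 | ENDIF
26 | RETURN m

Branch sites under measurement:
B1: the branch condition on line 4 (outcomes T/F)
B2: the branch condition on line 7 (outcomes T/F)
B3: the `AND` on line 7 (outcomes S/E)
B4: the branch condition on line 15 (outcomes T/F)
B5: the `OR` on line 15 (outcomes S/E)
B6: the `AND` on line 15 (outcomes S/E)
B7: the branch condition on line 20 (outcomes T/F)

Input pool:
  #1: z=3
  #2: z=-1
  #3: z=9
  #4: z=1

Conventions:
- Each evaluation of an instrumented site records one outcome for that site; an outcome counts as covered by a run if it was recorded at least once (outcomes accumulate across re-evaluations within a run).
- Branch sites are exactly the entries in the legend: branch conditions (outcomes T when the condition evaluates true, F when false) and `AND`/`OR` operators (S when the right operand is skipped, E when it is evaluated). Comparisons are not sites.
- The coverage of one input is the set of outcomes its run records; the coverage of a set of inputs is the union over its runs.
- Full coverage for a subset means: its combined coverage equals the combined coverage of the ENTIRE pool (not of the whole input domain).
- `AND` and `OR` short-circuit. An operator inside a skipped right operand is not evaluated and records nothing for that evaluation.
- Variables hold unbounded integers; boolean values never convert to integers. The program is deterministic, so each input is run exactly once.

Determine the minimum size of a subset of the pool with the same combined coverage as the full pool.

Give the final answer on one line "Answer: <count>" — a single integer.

run #1 (z=3) records B1=F, B2=F, B3=E, B4=T, B5=S, B7=F
run #2 (z=-1) records B1=T, B4=T, B5=S, B7=F
run #3 (z=9) records B1=F, B2=F, B3=E, B4=F, B5=E, B6=S, B7=F
run #4 (z=1) records B1=F, B2=F, B3=E, B4=T, B5=S, B7=F
together the pool reaches 10 outcomes: B1=T, B1=F, B2=F, B3=E, B4=T, B4=F, B5=S, B5=E, B6=S, B7=F
no size-1 subset reaches all 10 outcomes (best union: 7/10)
size 2: inputs {2, 3} cover all 10 outcomes, and no lexicographically smaller subset of this size does

Answer: 2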